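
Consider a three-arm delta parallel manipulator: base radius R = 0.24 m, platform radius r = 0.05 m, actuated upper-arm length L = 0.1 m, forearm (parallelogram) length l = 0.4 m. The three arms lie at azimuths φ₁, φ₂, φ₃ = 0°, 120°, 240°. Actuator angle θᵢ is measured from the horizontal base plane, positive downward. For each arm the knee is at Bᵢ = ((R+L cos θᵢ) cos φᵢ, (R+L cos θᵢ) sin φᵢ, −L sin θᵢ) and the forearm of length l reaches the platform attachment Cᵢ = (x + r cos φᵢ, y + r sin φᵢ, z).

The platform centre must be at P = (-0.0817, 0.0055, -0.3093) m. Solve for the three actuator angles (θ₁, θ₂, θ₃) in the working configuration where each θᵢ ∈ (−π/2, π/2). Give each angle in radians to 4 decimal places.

φ1=0.0° → target in arm frame (-0.0817, 0.0055)
  e−x'=0.2717;  (l²−L²−(e−x')²−y'²−z²)/2L = -0.0976
  γ=atan2(-0.3093,0.2717)=-0.8500;  ψ=arccos(-0.2370)=1.8101;  θ1=γ+ψ≈0.9601
rotate P by −φ2: (0.0456, 0.0680, -0.3093)
  A=0.1444, B=-0.3093, C=(l²−L²−A²−y'²−z²)/(2L)=0.1443
  √(A²+B²)=0.3413;  θ2 = -1.1340+1.1343 ≈ 0.0003
rotate P by −φ3: (0.0361, -0.0735, -0.3093)
  e−x'=0.1539;  (l²−L²−(e−x')²−y'²−z²)/2L = 0.1262
  θ3 = atan2(B,A) + arccos(C/0.3455) = 0.0878

θ₁ = 0.9601, θ₂ = 0.0003, θ₃ = 0.0878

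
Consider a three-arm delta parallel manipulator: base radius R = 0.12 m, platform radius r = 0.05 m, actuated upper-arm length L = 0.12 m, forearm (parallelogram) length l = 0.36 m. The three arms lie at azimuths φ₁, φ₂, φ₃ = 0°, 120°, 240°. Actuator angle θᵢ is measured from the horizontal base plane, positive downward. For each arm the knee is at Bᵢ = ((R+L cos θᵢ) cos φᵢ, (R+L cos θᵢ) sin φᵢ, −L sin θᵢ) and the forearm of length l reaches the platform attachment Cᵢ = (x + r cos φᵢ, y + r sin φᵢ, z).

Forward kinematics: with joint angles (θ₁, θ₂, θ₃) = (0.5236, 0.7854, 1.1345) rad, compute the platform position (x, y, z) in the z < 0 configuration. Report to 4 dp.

arm 1 at φ=0.0°: e+L cos θ1 = 0.1739;  S1 = (0.1739, 0.0000, -0.0600)
arm 2 at φ=120.0°: e+L cos θ2 = 0.1549;  S2 = (-0.0774, 0.1341, -0.0849)
S3 = (0.1207·cos240.0°, 0.1207·sin240.0°, -0.1088) = (-0.0604, -0.1045, -0.1088)
eliminate P² terms by subtracting sphere 1 from 2 and 3
[-0.5027 0.2682 -0.0497]·P = -0.0027;  [-0.4686 -0.2091 -0.0975]·P = -0.0074
det = 0.2308;  x = 0.0111+-0.1584z,  y = 0.0108+-0.1115z
sphere 1 gives Az²+Bz+C=0 with A=1.0375, B=0.1692, C=-0.0994;  B²−4AC=0.4410;  roots -0.4016, 0.2385;  negative root z = -0.4016
x = 0.0747, y = 0.0556

(0.0747, 0.0556, -0.4016)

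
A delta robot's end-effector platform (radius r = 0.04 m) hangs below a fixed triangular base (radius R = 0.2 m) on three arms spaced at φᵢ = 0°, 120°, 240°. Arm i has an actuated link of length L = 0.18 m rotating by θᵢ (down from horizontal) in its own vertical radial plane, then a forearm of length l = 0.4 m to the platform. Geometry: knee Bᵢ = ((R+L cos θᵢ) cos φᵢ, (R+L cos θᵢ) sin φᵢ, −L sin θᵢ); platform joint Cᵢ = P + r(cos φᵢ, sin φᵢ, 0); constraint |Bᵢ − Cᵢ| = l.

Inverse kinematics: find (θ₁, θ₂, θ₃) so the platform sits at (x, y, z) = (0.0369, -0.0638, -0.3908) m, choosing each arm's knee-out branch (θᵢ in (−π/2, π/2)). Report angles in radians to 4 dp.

arm 1 (φ=0.0°): x'=0.0369, y'=-0.0638
  A=0.1231, B=-0.3908, C=(l²−L²−A²−y'²−z²)/(2L)=-0.1232
  √(A²+B²)=0.4097;  θ1 = -1.2656+1.8762 ≈ 0.6105
φ2=120.0° → target in arm frame (-0.0737, -0.0001)
  A cos θ + B sin θ = C:  0.2337·cos θ + -0.3908·sin θ = -0.2215
  γ=atan2(-0.3908,0.2337)=-1.0318;  ψ=arccos(-0.4865)=2.0788;  θ2=γ+ψ≈1.0470
rotate P by −φ3: (0.0368, 0.0639, -0.3908)
  A=0.1232, B=-0.3908, C=(l²−L²−A²−y'²−z²)/(2L)=-0.1233
  √(A²+B²)=0.4098;  θ3 = -1.2654+1.8764 ≈ 0.6110

θ₁ = 0.6105, θ₂ = 1.0470, θ₃ = 0.6110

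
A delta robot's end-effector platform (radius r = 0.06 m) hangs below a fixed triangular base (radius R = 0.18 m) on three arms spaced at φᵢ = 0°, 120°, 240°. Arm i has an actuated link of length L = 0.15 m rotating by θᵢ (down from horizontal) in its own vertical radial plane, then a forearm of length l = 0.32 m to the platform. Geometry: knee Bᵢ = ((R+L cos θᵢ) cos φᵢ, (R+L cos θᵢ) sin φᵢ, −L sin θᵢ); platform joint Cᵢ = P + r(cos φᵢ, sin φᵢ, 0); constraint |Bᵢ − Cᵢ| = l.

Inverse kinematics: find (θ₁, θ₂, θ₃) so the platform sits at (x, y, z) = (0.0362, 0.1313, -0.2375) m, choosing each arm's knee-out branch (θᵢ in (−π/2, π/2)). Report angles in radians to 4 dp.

θ₁ = 0.3494, θ₂ = -0.0871, θ₃ = 1.2215

arm 1 (φ=0.0°): x'=0.0362, y'=0.1313
  A=0.0838, B=-0.2375, C=(l²−L²−A²−y'²−z²)/(2L)=-0.0026
  θ1 = atan2(B,A) + arccos(C/0.2519) = 0.3494
φ2=120.0° → target in arm frame (0.0956, -0.0970)
  A cos θ + B sin θ = C:  0.0244·cos θ + -0.2375·sin θ = 0.0450
  γ=atan2(-0.2375,0.0244)=-1.4685;  ψ=arccos(0.1883)=1.3813;  θ2=γ+ψ≈-0.0871
arm 3 (φ=240.0°): x'=-0.1318, y'=-0.0343
  A=0.2518, B=-0.2375, C=(l²−L²−A²−y'²−z²)/(2L)=-0.1370
  √(A²+B²)=0.3461;  θ3 = -0.7562+1.9776 ≈ 1.2215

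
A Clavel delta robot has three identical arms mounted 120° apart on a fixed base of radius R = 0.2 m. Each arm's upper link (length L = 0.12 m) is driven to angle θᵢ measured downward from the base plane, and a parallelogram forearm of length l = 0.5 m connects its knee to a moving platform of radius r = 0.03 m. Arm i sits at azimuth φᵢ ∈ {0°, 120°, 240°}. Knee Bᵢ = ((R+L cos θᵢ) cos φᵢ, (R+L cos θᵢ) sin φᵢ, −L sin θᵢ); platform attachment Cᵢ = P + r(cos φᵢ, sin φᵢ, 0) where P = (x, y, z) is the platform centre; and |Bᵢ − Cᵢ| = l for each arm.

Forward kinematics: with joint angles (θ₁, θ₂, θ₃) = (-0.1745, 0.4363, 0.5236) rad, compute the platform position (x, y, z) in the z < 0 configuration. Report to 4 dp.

(0.0825, 0.0106, -0.4348)

centre 1 = (0.2882·cos0.0°, 0.2882·sin0.0°, 0.0208) = (0.2882, 0.0000, 0.0208)
centre 2 = (0.2788·cos120.0°, 0.2788·sin120.0°, -0.0507) = (-0.1394, 0.2414, -0.0507)
φ3=240.0°: virtual centre (-0.1370, -0.2372, -0.0600), radius l
eliminate P² terms by subtracting sphere 1 from 2 and 3
plane₁₂: -0.8551x+0.4828y+-0.1431z = -0.0032
Cramer: x(z) = 0.0047-0.1788z;  y(z) = 0.0017-0.0203z
quadratic in z: (1.0324)z²+(0.0596)z+(-0.1692)=0, √Δ=0.8381 → z ∈ {-0.4348, 0.3770}; z = -0.4348 (taking z<0)
x = 0.0825, y = 0.0106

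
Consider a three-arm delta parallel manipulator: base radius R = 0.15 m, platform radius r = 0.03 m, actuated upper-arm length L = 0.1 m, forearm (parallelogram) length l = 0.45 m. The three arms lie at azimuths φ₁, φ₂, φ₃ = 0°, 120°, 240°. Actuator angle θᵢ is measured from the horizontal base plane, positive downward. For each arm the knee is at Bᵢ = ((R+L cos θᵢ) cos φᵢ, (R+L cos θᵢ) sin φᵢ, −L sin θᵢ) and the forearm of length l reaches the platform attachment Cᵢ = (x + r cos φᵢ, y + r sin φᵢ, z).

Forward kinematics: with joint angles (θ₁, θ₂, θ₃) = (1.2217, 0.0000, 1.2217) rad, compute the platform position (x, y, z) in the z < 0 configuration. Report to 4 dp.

(-0.0840, 0.1454, -0.4470)

φ1=0.0°: virtual centre (0.1542, 0.0000, -0.0940), radius l
φ2=120.0°: virtual centre (-0.1100, 0.1905, 0.0000), radius l
arm 3 at φ=240.0°: ρ3 = 0.1542;  centre 3 = (-0.0771, -0.1335, -0.0940)
eliminate P² terms by subtracting sphere 1 from 2 and 3
[-0.5284 0.3811 0.1879]·P = 0.0158;  [-0.4626 -0.2671 0.0000]·P = 0.0000
Cramer: x(z) = -0.0133+0.1581z;  y(z) = 0.0230-0.2739z
into |P−centre ₁|² = l²: 1.1000z² + 0.1224z + -0.1651 = 0;  Δ = 0.7414;  z = -0.4470 or 0.3358 → z<0 root = -0.4470
x = -0.0840, y = 0.1454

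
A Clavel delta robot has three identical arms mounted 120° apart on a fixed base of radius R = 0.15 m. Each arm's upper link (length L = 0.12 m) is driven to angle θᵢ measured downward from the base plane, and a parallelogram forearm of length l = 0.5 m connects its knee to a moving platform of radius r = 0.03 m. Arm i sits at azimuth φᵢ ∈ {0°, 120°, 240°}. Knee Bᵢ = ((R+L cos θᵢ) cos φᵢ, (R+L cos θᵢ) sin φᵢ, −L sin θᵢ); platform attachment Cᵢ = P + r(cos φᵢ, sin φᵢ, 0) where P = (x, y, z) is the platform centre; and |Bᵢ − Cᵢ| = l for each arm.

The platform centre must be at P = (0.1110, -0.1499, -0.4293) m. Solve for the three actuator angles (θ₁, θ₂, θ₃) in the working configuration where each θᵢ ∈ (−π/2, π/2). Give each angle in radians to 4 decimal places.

arm 1 (φ=0.0°): x'=0.1110, y'=-0.1499
  e−x'=0.0090;  (l²−L²−(e−x')²−y'²−z²)/2L = 0.1198
  √(A²+B²)=0.4294;  θ1 = -1.5498+1.2881 ≈ -0.2618
rotate P by −φ2: (-0.1853, -0.0212, -0.4293)
  e−x'=0.3053;  (l²−L²−(e−x')²−y'²−z²)/2L = -0.1765
  γ=atan2(-0.4293,0.3053)=-0.9526;  ψ=arccos(-0.3351)=1.9125;  θ2=γ+ψ≈0.9599
rotate P by −φ3: (0.0743, 0.1711, -0.4293)
  e−x'=0.0457;  (l²−L²−(e−x')²−y'²−z²)/2L = 0.0831
  γ=atan2(-0.4293,0.0457)=-1.4648;  ψ=arccos(0.1925)=1.3771;  θ3=γ+ψ≈-0.0877

θ₁ = -0.2618, θ₂ = 0.9599, θ₃ = -0.0877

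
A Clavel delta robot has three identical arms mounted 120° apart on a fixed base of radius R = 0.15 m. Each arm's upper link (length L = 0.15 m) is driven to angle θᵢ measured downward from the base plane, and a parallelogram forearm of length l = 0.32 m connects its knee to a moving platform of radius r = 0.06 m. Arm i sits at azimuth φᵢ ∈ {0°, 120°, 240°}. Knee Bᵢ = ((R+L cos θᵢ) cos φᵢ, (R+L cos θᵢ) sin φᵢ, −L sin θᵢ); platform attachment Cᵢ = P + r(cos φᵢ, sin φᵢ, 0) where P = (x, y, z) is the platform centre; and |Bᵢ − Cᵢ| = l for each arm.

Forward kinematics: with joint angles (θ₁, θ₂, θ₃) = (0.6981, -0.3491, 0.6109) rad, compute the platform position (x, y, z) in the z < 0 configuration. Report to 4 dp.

(-0.0639, 0.0902, -0.2448)

O1 = (0.2049·cos0.0°, 0.2049·sin0.0°, -0.0964) = (0.2049, 0.0000, -0.0964)
O2 = (0.2310·cos120.0°, 0.2310·sin120.0°, 0.0513) = (-0.1155, 0.2000, 0.0513)
arm 3 at φ=240.0°: (R−r)+L cos θ3 = 0.2129;  O3 = (-0.1064, -0.1844, -0.0860)
eliminate P² terms by subtracting sphere 1 from 2 and 3
[-0.6408 0.4000 0.2954]·P = 0.0047;  [-0.6227 -0.3687 0.0207]·P = 0.0014
det = 0.4853;  x = -0.0047+0.2415z,  y = 0.0041+-0.3517z
into |P−O₁|² = l²: 1.1820z² + 0.0887z + -0.0491 = 0;  Δ = 0.2402;  z = -0.2448 or 0.1698 → z<0 root = -0.2448
x = -0.0639, y = 0.0902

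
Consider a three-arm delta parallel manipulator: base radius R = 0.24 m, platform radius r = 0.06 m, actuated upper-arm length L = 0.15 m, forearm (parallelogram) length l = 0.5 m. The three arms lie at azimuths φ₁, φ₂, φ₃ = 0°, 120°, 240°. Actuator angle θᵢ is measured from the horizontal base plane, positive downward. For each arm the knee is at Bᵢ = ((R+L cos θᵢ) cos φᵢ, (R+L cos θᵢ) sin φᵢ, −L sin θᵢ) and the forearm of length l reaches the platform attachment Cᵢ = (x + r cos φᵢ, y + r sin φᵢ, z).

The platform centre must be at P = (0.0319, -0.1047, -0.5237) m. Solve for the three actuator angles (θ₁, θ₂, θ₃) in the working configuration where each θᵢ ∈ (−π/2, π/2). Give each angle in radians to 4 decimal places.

rotate P by −φ1: (0.0319, -0.1047, -0.5237)
  e−x'=0.1481;  (l²−L²−(e−x')²−y'²−z²)/2L = -0.2655
  θ1 = atan2(B,A) + arccos(C/0.5442) = 0.7853
rotate P by −φ2: (-0.1066, 0.0247, -0.5237)
  A cos θ + B sin θ = C:  0.2866·cos θ + -0.5237·sin θ = -0.4318
  θ2 = atan2(B,A) + arccos(C/0.5970) = 1.3092
φ3=240.0° → target in arm frame (0.0747, 0.0800)
  A cos θ + B sin θ = C:  0.1053·cos θ + -0.5237·sin θ = -0.2141
  γ=atan2(-0.5237,0.1053)=-1.3724;  ψ=arccos(-0.4009)=1.9833;  θ3=γ+ψ≈0.6109

θ₁ = 0.7853, θ₂ = 1.3092, θ₃ = 0.6109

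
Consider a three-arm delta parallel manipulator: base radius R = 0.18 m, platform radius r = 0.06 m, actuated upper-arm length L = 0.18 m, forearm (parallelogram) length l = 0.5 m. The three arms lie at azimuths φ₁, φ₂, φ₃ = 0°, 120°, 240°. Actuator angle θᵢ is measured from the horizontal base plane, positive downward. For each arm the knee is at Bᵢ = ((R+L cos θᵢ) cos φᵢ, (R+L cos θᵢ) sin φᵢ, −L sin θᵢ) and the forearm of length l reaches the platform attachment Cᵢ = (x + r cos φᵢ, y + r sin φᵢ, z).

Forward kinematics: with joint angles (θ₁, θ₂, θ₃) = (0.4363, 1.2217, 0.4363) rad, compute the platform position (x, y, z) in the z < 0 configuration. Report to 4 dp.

arm 1 at φ=0.0°: e+L cos θ1 = 0.2831;  S1 = (0.2831, 0.0000, -0.0761)
S2 = (0.1816·cos120.0°, 0.1816·sin120.0°, -0.1691) = (-0.0908, 0.1572, -0.1691)
S3 = (0.2831·cos240.0°, 0.2831·sin240.0°, -0.0761) = (-0.1416, -0.2452, -0.0761)
|S₂|²−|S₁|² = -0.0244;  |S₃|²−|S₁|² = 0.0000
[-0.7478 0.3145 -0.1862]·P = -0.0244;  [-0.8494 -0.4904 0.0000]·P = 0.0000
Cramer: x(z) = 0.0189-0.1440z;  y(z) = -0.0327+0.2495z
quadratic in z: (1.0830)z²+(0.2120)z+(-0.1733)=0, √Δ=0.8920 → z ∈ {-0.5097, 0.3140}; z = -0.5097 (taking z<0)
x = 0.0923, y = -0.1598

(0.0923, -0.1598, -0.5097)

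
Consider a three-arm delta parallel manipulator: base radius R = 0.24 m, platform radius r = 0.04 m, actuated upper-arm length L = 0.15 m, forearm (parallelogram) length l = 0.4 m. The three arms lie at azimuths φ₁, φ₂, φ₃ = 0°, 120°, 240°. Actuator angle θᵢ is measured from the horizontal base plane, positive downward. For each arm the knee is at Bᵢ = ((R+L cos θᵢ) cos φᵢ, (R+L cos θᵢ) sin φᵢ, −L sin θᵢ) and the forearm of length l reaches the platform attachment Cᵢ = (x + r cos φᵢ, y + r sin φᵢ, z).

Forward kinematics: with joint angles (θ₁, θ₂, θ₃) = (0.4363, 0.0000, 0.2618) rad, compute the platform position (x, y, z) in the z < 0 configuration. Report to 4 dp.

(-0.0248, 0.0168, -0.2355)

φ1=0.0°: virtual centre (0.3359, 0.0000, -0.0634), radius l
S2 = (0.3500·cos120.0°, 0.3500·sin120.0°, 0.0000) = (-0.1750, 0.3031, 0.0000)
S3 = (0.3449·cos240.0°, 0.3449·sin240.0°, -0.0388) = (-0.1724, -0.2987, -0.0388)
eliminate P² terms by subtracting sphere 1 from 2 and 3
linear system: -1.0219x+0.6062y = 0.0056−0.1268z; -1.0168x+-0.5974y = 0.0036−0.0491z
det = 1.2268;  x = -0.0045+0.0860z,  y = 0.0017+-0.0641z
quadratic in z: (1.0115)z²+(0.0680)z+(-0.0401)=0, √Δ=0.4084 → z ∈ {-0.2355, 0.1682}; z = -0.2355 (taking z<0)
x = -0.0248, y = 0.0168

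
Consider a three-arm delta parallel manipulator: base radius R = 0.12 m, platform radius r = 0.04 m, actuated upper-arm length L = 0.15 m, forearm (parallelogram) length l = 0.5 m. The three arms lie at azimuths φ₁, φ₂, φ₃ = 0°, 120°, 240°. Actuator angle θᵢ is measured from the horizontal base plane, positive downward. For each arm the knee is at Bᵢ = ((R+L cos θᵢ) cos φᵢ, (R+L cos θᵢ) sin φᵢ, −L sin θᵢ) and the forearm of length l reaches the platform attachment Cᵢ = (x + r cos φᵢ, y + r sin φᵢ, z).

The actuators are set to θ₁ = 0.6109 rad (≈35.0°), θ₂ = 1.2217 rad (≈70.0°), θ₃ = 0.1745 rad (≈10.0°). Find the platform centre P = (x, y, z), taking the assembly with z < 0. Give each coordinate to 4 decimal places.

S1 = (0.2029·cos0.0°, 0.2029·sin0.0°, -0.0860) = (0.2029, 0.0000, -0.0860)
S2 = (0.1313·cos120.0°, 0.1313·sin120.0°, -0.1410) = (-0.0657, 0.1137, -0.1410)
arm 3 at φ=240.0°: e+L cos θ3 = 0.2277;  S3 = (-0.1139, -0.1972, -0.0260)
subtract pairs → two planes through P
linear system: -0.5370x+0.2274y = -0.0114−-0.1098z; -0.6335x+-0.3944y = 0.0040−0.1200z
Cramer: x(z) = 0.0101-0.0450z;  y(z) = -0.0264+0.3766z
into |P−S₁|² = l²: 1.1438z² + 0.1696z + -0.2048 = 0;  Δ = 0.9656;  z = -0.5037 or 0.3554 → z<0 root = -0.5037
x = 0.0328, y = -0.2160

(0.0328, -0.2160, -0.5037)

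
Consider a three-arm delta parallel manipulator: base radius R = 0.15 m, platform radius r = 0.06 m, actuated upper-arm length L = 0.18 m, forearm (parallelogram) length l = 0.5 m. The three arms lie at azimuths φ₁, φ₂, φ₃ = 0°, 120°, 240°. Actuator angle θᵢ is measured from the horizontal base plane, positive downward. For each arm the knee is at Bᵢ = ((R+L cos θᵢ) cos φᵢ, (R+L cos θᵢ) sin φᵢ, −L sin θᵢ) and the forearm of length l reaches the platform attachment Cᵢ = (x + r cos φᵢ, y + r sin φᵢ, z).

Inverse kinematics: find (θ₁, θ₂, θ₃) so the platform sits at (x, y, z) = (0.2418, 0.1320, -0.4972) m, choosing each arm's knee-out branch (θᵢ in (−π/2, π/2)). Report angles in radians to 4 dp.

θ₁ = 0.0875, θ₂ = 0.8728, θ₃ = 1.3962

rotate P by −φ1: (0.2418, 0.1320, -0.4972)
  A cos θ + B sin θ = C:  -0.1518·cos θ + -0.4972·sin θ = -0.1947
  √(A²+B²)=0.5199;  θ1 = -1.8671+1.9546 ≈ 0.0875
arm 2 (φ=120.0°): x'=-0.0066, y'=-0.2754
  e−x'=0.0966;  (l²−L²−(e−x')²−y'²−z²)/2L = -0.3188
  γ=atan2(-0.4972,0.0966)=-1.3789;  ψ=arccos(-0.6295)=2.2517;  θ2=γ+ψ≈0.8728
φ3=240.0° → target in arm frame (-0.2352, 0.1434)
  A cos θ + B sin θ = C:  0.3252·cos θ + -0.4972·sin θ = -0.4332
  √(A²+B²)=0.5941;  θ3 = -0.9915+2.3878 ≈ 1.3962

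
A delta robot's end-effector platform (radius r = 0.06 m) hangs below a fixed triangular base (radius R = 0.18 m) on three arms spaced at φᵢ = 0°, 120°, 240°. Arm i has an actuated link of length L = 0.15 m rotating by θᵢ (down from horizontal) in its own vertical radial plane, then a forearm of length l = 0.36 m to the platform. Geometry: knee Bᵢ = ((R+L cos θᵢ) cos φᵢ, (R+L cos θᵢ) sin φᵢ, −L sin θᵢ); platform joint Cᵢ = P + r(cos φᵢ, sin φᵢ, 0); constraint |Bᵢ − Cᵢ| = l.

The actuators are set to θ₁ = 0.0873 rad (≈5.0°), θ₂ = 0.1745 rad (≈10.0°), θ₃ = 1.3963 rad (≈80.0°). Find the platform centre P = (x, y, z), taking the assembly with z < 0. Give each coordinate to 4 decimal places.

S1 = (0.2694·cos0.0°, 0.2694·sin0.0°, -0.0131) = (0.2694, 0.0000, -0.0131)
arm 2 at φ=120.0°: e+L cos θ2 = 0.2677;  S2 = (-0.1339, 0.2319, -0.0260)
φ3=240.0°: virtual centre (-0.0730, -0.1265, -0.1477), radius l
eliminate P² terms by subtracting sphere 1 from 2 and 3
plane₁₂: -0.8066x+0.4637y+-0.0259z = -0.0004
det = 0.5216;  x = 0.0265+-0.2520z,  y = 0.0453+-0.3824z
into |P−S₁|² = l²: 1.2097z² + 0.1140z + -0.0684 = 0;  Δ = 0.3439;  z = -0.2895 or 0.1953 → z<0 root = -0.2895
x = 0.0995, y = 0.1559

(0.0995, 0.1559, -0.2895)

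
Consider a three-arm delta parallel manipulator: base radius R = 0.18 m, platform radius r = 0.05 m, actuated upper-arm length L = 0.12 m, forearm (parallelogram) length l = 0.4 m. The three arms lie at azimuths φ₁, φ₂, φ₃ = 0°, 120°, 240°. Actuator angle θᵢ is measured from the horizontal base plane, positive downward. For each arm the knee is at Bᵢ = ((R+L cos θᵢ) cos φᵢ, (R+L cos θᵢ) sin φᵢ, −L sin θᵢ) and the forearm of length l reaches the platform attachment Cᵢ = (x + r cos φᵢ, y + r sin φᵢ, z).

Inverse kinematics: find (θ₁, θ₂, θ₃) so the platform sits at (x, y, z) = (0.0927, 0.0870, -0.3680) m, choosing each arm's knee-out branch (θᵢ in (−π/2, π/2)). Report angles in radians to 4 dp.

φ1=0.0° → target in arm frame (0.0927, 0.0870)
  e−x'=0.0373;  (l²−L²−(e−x')²−y'²−z²)/2L = 0.0051
  √(A²+B²)=0.3699;  θ1 = -1.4698+1.5571 ≈ 0.0873
arm 2 (φ=120.0°): x'=0.0290, y'=-0.1238
  A=0.1010, B=-0.3680, C=(l²−L²−A²−y'²−z²)/(2L)=-0.0639
  γ=atan2(-0.3680,0.1010)=-1.3029;  ψ=arccos(-0.1676)=1.7392;  θ2=γ+ψ≈0.4362
arm 3 (φ=240.0°): x'=-0.1217, y'=0.0368
  e−x'=0.2517;  (l²−L²−(e−x')²−y'²−z²)/2L = -0.2272
  √(A²+B²)=0.4458;  θ3 = -0.9709+2.1055 ≈ 1.1346

θ₁ = 0.0873, θ₂ = 0.4362, θ₃ = 1.1346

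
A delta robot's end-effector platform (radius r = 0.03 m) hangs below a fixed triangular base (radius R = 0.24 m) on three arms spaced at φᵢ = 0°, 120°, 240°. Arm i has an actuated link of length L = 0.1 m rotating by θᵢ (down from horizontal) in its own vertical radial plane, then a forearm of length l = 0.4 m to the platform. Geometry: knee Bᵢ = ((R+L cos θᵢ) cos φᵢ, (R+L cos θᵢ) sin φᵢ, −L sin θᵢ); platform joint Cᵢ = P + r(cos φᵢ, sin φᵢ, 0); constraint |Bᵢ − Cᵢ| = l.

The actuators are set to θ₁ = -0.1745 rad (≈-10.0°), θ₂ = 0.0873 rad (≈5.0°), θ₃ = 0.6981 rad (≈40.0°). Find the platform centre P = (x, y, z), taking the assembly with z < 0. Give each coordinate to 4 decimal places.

arm 1 at φ=0.0°: e+L cos θ1 = 0.3085;  centre 1 = (0.3085, 0.0000, 0.0174)
arm 2 at φ=120.0°: e+L cos θ2 = 0.3096;  centre 2 = (-0.1548, 0.2681, -0.0087)
centre 3 = (0.2866·cos240.0°, 0.2866·sin240.0°, -0.0643) = (-0.1433, -0.2482, -0.0643)
eliminate P² terms by subtracting sphere 1 from 2 and 3
plane₁₂: -0.9266x+0.5363y+-0.0522z = 0.0005
Cramer: x(z) = 0.0050-0.1201z;  y(z) = 0.0095-0.1103z
into |P−centre ₁|² = l²: 1.0266z² + 0.0361z + -0.0675 = 0;  Δ = 0.2784;  z = -0.2746 or 0.2394 → z<0 root = -0.2746
x = 0.0379, y = 0.0397

(0.0379, 0.0397, -0.2746)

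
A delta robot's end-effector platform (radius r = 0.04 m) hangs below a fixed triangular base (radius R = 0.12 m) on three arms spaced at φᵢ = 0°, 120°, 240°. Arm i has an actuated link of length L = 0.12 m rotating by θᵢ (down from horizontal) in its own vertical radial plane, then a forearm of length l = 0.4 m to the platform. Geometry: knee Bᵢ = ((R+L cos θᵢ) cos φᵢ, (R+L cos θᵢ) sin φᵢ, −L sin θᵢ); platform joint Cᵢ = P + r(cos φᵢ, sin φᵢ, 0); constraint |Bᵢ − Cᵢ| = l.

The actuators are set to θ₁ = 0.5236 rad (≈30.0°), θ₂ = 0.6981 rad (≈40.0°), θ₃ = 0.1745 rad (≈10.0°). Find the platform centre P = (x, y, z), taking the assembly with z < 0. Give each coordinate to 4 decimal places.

arm 1 at φ=0.0°: ρ1 = 0.1839;  centre 1 = (0.1839, 0.0000, -0.0600)
arm 2 at φ=120.0°: ρ2 = 0.1719;  centre 2 = (-0.0860, 0.1489, -0.0771)
arm 3 at φ=240.0°: ρ3 = 0.1982;  centre 3 = (-0.0991, -0.1716, -0.0208)
eliminate P² terms by subtracting sphere 1 from 2 and 3
plane₁₂: -0.5398x+0.2978y+-0.0343z = -0.0019
det = 0.3538;  x = -0.0001+0.0327z,  y = -0.0065+0.1743z
into |P−centre ₁|² = l²: 1.0315z² + 0.1057z + -0.1225 = 0;  Δ = 0.5166;  z = -0.3997 or 0.2972 → z<0 root = -0.3997
x = -0.0131, y = -0.0762

(-0.0131, -0.0762, -0.3997)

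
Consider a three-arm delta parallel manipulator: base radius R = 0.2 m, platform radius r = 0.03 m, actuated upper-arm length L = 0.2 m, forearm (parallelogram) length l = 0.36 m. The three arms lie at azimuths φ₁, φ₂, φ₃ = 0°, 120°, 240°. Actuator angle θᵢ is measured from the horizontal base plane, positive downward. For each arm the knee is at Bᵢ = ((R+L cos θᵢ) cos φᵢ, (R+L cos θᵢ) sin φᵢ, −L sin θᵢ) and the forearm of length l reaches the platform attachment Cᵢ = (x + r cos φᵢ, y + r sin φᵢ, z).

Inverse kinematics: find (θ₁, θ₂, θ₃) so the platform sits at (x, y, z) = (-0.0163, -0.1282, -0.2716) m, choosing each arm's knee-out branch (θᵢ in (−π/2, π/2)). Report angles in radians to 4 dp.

θ₁ = 0.8726, θ₂ = 1.2216, θ₃ = 0.0876

φ1=0.0° → target in arm frame (-0.0163, -0.1282)
  e−x'=0.1863;  (l²−L²−(e−x')²−y'²−z²)/2L = -0.0883
  θ1 = atan2(B,A) + arccos(C/0.3294) = 0.8726
φ2=120.0° → target in arm frame (-0.1029, 0.0782)
  A cos θ + B sin θ = C:  0.2729·cos θ + -0.2716·sin θ = -0.1619
  γ=atan2(-0.2716,0.2729)=-0.7831;  ψ=arccos(-0.4204)=2.0047;  θ2=γ+ψ≈1.2216
rotate P by −φ3: (0.1192, 0.0500, -0.2716)
  A=0.0508, B=-0.2716, C=(l²−L²−A²−y'²−z²)/(2L)=0.0269
  θ3 = atan2(B,A) + arccos(C/0.2763) = 0.0876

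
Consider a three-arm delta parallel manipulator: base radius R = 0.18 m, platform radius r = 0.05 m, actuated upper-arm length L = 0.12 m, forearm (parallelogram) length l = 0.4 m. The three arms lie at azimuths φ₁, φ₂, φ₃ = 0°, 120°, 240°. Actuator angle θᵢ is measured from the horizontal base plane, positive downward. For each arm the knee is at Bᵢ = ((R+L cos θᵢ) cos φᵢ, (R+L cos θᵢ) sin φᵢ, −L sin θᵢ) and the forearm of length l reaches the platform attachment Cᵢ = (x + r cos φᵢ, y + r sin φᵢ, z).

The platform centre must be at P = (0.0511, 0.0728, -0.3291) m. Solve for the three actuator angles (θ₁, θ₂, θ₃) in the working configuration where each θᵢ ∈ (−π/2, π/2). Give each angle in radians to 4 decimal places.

θ₁ = -0.0875, θ₂ = -0.0004, θ₃ = 0.6978

arm 1 (φ=0.0°): x'=0.0511, y'=0.0728
  A=0.0789, B=-0.3291, C=(l²−L²−A²−y'²−z²)/(2L)=0.1074
  θ1 = atan2(B,A) + arccos(C/0.3384) = -0.0875
φ2=120.0° → target in arm frame (0.0375, -0.0807)
  A cos θ + B sin θ = C:  0.0925·cos θ + -0.3291·sin θ = 0.0926
  γ=atan2(-0.3291,0.0925)=-1.2968;  ψ=arccos(0.2710)=1.2964;  θ2=γ+ψ≈-0.0004
φ3=240.0° → target in arm frame (-0.0886, 0.0079)
  A cos θ + B sin θ = C:  0.2186·cos θ + -0.3291·sin θ = -0.0440
  √(A²+B²)=0.3951;  θ3 = -0.9845+1.6823 ≈ 0.6978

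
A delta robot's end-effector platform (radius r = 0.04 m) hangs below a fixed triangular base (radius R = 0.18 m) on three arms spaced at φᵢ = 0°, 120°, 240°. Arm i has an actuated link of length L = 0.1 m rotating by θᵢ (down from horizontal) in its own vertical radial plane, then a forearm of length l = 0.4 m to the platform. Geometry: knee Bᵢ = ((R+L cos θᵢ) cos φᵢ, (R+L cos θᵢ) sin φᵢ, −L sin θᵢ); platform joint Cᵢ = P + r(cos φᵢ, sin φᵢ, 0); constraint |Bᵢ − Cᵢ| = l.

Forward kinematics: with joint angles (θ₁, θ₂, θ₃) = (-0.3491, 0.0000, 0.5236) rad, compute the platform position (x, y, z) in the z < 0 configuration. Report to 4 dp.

φ1=0.0°: virtual centre (0.2340, 0.0000, 0.0342), radius l
S2 = (0.2400·cos120.0°, 0.2400·sin120.0°, 0.0000) = (-0.1200, 0.2078, 0.0000)
φ3=240.0°: virtual centre (-0.1133, -0.1962, -0.0500), radius l
|S₂|²−|S₁|² = 0.0017;  |S₃|²−|S₁|² = -0.0021
linear system: -0.7079x+0.4157y = 0.0017−-0.0684z; -0.6945x+-0.3925y = -0.0021−-0.1684z
Cramer: x(z) = 0.0003-0.1710z;  y(z) = 0.0046-0.1266z
quadratic in z: (1.0452)z²+(0.0103)z+(-0.1042)=0, √Δ=0.6602 → z ∈ {-0.3207, 0.3109}; z = -0.3207 (taking z<0)
x = 0.0552, y = 0.0452

(0.0552, 0.0452, -0.3207)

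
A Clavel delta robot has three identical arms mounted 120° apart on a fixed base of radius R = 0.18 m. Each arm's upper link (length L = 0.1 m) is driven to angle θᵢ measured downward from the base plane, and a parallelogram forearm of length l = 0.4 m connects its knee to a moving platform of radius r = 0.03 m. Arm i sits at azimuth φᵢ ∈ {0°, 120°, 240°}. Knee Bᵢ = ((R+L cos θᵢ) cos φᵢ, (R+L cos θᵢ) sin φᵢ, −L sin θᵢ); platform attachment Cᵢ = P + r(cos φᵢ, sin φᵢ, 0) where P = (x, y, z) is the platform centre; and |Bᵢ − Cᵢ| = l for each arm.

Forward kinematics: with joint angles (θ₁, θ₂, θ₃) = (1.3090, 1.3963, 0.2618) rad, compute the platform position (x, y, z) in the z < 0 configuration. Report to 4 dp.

(-0.0532, -0.1094, -0.4057)

φ1=0.0°: virtual centre (0.1759, 0.0000, -0.0966), radius l
O2 = (0.1674·cos120.0°, 0.1674·sin120.0°, -0.0985) = (-0.0837, 0.1449, -0.0985)
φ3=240.0°: virtual centre (-0.1233, -0.2136, -0.0259), radius l
subtract pairs → two planes through P
plane₁₂: -0.5191x+0.2899y+-0.0038z = -0.0026
Cramer: x(z) = -0.0128+0.0997z;  y(z) = -0.0317+0.1915z
sphere 1 gives Az²+Bz+C=0 with A=1.0466, B=0.1434, C=-0.1141;  B²−4AC=0.4981;  roots -0.4057, 0.2686;  negative root z = -0.4057
x = -0.0532, y = -0.1094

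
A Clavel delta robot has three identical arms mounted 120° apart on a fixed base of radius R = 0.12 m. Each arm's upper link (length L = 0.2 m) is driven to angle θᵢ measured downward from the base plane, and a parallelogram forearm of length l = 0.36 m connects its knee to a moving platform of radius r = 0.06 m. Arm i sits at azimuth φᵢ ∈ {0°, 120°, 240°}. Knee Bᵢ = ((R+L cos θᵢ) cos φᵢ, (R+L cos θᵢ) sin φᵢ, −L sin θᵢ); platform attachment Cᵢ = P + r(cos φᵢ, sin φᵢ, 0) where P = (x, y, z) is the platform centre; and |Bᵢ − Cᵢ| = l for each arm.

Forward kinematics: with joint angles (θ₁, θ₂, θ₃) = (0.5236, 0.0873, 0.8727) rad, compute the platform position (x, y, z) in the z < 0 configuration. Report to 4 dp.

arm 1 at φ=0.0°: (R−r)+L cos θ1 = 0.2332;  O1 = (0.2332, 0.0000, -0.1000)
φ2=120.0°: virtual centre (-0.1296, 0.2245, -0.0174), radius l
φ3=240.0°: virtual centre (-0.0943, -0.1633, -0.1532), radius l
eliminate P² terms by subtracting sphere 1 from 2 and 3
plane₁₂: -0.7256x+0.4490y+0.1651z = 0.0031
Cramer: x(z) = 0.0026+0.0116z;  y(z) = 0.0112-0.3491z
quadratic in z: (1.1220)z²+(0.1869)z+(-0.0663)=0, √Δ=0.5766 → z ∈ {-0.3402, 0.1737}; z = -0.3402 (taking z<0)
x = -0.0013, y = 0.1299

(-0.0013, 0.1299, -0.3402)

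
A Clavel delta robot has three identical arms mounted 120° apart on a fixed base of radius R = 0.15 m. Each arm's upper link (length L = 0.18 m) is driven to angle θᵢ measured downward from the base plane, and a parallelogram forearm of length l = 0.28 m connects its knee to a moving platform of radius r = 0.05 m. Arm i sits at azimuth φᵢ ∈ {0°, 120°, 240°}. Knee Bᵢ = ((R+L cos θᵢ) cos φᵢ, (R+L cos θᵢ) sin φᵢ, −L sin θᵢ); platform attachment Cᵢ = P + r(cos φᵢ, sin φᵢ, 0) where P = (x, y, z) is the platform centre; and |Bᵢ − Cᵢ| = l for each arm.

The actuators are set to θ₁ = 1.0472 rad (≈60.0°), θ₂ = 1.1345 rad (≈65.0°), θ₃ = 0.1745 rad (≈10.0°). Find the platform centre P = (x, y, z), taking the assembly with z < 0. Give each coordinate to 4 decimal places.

arm 1 at φ=0.0°: e+L cos θ1 = 0.1900;  S1 = (0.1900, 0.0000, -0.1559)
arm 2 at φ=120.0°: e+L cos θ2 = 0.1761;  S2 = (-0.0880, 0.1525, -0.1631)
φ3=240.0°: virtual centre (-0.1386, -0.2401, -0.0313), radius l
|S₂|²−|S₁|² = -0.0028;  |S₃|²−|S₁|² = 0.0175
linear system: -0.5561x+0.3050y = -0.0028−-0.0145z; -0.6573x+-0.4802y = 0.0175−0.2493z
Cramer: x(z) = -0.0085+0.1477z;  y(z) = -0.0247+0.3169z
into |P−S₁|² = l²: 1.1222z² + 0.2375z + -0.0141 = 0;  Δ = 0.1196;  z = -0.2599 or 0.0483 → z<0 root = -0.2599
x = -0.0469, y = -0.1070

(-0.0469, -0.1070, -0.2599)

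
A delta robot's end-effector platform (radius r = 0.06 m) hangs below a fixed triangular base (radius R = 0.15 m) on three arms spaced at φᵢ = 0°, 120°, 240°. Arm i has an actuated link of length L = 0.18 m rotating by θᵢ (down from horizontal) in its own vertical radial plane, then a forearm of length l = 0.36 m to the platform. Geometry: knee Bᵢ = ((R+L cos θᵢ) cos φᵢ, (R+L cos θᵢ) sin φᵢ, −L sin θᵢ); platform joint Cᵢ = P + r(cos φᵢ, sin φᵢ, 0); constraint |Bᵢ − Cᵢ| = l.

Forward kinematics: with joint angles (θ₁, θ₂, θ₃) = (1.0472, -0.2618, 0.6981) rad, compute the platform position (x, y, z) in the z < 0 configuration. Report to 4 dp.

(-0.1318, 0.1144, -0.2948)

φ1=0.0°: virtual centre (0.1800, 0.0000, -0.1559), radius l
φ2=120.0°: virtual centre (-0.1319, 0.2285, 0.0466), radius l
arm 3 at φ=240.0°: e+L cos θ3 = 0.2279;  S3 = (-0.1139, -0.1974, -0.1157)
eliminate P² terms by subtracting sphere 1 from 2 and 3
[-0.6239 0.4570 0.4049]·P = 0.0151;  [-0.5879 -0.3947 0.0804]·P = 0.0086
Cramer: x(z) = -0.0192+0.3817z;  y(z) = 0.0068-0.3649z
into |P−S₁|² = l²: 1.2789z² + 0.1547z + -0.0656 = 0;  Δ = 0.3593;  z = -0.2948 or 0.1739 → z<0 root = -0.2948
x = -0.1318, y = 0.1144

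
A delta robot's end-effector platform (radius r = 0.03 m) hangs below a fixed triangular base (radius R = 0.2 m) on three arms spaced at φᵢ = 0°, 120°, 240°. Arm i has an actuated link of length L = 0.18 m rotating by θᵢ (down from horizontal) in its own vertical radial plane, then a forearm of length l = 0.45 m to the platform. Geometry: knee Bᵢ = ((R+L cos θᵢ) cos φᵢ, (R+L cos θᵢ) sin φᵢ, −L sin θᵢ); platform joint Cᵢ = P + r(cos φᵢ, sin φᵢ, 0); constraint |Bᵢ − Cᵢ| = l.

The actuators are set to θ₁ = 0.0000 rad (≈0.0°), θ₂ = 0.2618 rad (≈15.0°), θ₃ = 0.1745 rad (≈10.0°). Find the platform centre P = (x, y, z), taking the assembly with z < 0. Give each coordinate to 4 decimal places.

φ1=0.0°: virtual centre (0.3500, 0.0000, 0.0000), radius l
centre 2 = (0.3439·cos120.0°, 0.3439·sin120.0°, -0.0466) = (-0.1719, 0.2978, -0.0466)
centre 3 = (0.3473·cos240.0°, 0.3473·sin240.0°, -0.0313) = (-0.1736, -0.3007, -0.0313)
subtract pairs → two planes through P
linear system: -1.0439x+0.5956y = -0.0021−-0.0932z; -1.0473x+-0.6015y = -0.0009−-0.0625z
det = 1.2516;  x = 0.0014+-0.0745z,  y = -0.0010+0.0258z
into |P−centre ₁|² = l²: 1.0062z² + 0.0519z + -0.0810 = 0;  Δ = 0.3287;  z = -0.3107 or 0.2591 → z<0 root = -0.3107
x = 0.0246, y = -0.0090

(0.0246, -0.0090, -0.3107)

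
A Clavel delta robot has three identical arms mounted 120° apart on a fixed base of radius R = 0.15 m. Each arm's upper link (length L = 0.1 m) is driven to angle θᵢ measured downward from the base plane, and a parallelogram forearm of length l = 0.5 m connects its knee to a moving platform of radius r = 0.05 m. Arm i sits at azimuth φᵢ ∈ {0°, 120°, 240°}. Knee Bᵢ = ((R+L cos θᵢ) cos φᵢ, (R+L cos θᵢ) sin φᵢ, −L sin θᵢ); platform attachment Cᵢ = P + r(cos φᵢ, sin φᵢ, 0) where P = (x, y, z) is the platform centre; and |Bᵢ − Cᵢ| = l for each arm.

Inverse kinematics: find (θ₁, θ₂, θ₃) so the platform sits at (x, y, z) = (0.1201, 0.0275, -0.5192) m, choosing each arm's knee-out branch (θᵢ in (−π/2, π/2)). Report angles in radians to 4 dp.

arm 1 (φ=0.0°): x'=0.1201, y'=0.0275
  A cos θ + B sin θ = C:  -0.0201·cos θ + -0.5192·sin θ = -0.1536
  √(A²+B²)=0.5196;  θ1 = -1.6095+1.8710 ≈ 0.2615
φ2=120.0° → target in arm frame (-0.0362, -0.1178)
  e−x'=0.1362;  (l²−L²−(e−x')²−y'²−z²)/2L = -0.3100
  θ2 = atan2(B,A) + arccos(C/0.5368) = 0.8722
arm 3 (φ=240.0°): x'=-0.0839, y'=0.0903
  e−x'=0.1839;  (l²−L²−(e−x')²−y'²−z²)/2L = -0.3576
  γ=atan2(-0.5192,0.1839)=-1.2304;  ψ=arccos(-0.6493)=2.2774;  θ3=γ+ψ≈1.0470

θ₁ = 0.2615, θ₂ = 0.8722, θ₃ = 1.0470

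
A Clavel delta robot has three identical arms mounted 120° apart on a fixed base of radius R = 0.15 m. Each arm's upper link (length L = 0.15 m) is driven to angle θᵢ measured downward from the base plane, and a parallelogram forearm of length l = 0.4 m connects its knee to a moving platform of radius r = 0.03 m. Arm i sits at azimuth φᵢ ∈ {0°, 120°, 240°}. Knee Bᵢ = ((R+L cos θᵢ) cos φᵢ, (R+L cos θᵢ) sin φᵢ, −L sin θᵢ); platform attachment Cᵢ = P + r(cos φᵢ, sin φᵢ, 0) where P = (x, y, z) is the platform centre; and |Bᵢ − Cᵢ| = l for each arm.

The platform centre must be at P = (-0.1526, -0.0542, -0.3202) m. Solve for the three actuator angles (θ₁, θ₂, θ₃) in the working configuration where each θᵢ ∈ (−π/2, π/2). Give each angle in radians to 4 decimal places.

rotate P by −φ1: (-0.1526, -0.0542, -0.3202)
  A=0.2726, B=-0.3202, C=(l²−L²−A²−y'²−z²)/(2L)=-0.1409
  θ1 = atan2(B,A) + arccos(C/0.4205) = 1.0470
rotate P by −φ2: (0.0294, 0.1593, -0.3202)
  A cos θ + B sin θ = C:  0.0906·cos θ + -0.3202·sin θ = 0.0046
  γ=atan2(-0.3202,0.0906)=-1.2949;  ψ=arccos(0.0140)=1.5568;  θ2=γ+ψ≈0.2619
φ3=240.0° → target in arm frame (0.1232, -0.1051)
  e−x'=-0.0032;  (l²−L²−(e−x')²−y'²−z²)/2L = 0.0797
  γ=atan2(-0.3202,-0.0032)=-1.5809;  ψ=arccos(0.2490)=1.3191;  θ3=γ+ψ≈-0.2618

θ₁ = 1.0470, θ₂ = 0.2619, θ₃ = -0.2618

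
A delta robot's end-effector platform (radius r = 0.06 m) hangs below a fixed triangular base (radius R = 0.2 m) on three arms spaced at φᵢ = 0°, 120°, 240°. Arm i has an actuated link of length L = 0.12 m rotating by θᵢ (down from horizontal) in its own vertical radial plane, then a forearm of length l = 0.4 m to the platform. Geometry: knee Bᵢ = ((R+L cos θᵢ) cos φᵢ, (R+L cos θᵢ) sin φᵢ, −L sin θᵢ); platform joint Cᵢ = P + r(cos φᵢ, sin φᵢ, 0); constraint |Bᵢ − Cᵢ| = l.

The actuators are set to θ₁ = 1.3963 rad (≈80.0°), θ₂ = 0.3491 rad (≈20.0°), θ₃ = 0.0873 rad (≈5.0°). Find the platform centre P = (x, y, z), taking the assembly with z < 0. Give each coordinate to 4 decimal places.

(-0.1598, -0.0255, -0.3560)

arm 1 at φ=0.0°: e+L cos θ1 = 0.1608;  O1 = (0.1608, 0.0000, -0.1182)
O2 = (0.2528·cos120.0°, 0.2528·sin120.0°, -0.0410) = (-0.1264, 0.2189, -0.0410)
arm 3 at φ=240.0°: e+L cos θ3 = 0.2595;  O3 = (-0.1298, -0.2248, -0.0105)
eliminate P² terms by subtracting sphere 1 from 2 and 3
linear system: -0.5744x+0.4378y = 0.0257−0.1543z; -0.5812x+-0.4495y = 0.0276−0.2154z
det = 0.5127;  x = -0.0462+0.3192z,  y = -0.0018+0.0665z
into |P−O₁|² = l²: 1.1063z² + 0.1040z + -0.1032 = 0;  Δ = 0.4674;  z = -0.3560 or 0.2620 → z<0 root = -0.3560
x = -0.1598, y = -0.0255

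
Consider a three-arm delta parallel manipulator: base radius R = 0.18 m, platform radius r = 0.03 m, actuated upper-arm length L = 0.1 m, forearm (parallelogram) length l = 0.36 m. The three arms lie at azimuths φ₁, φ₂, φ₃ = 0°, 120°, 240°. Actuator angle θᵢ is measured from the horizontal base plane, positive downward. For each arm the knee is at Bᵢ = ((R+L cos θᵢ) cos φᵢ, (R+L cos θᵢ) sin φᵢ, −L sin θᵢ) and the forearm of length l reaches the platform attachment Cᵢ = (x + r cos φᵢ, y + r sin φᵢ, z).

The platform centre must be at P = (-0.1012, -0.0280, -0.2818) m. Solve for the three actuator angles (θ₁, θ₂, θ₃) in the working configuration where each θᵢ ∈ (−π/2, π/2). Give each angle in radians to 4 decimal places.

θ₁ = 1.0473, θ₂ = 0.1745, θ₃ = -0.2621

φ1=0.0° → target in arm frame (-0.1012, -0.0280)
  e−x'=0.2512;  (l²−L²−(e−x')²−y'²−z²)/2L = -0.1185
  γ=atan2(-0.2818,0.2512)=-0.8427;  ψ=arccos(-0.3139)=1.8900;  θ1=γ+ψ≈1.0473
rotate P by −φ2: (0.0264, 0.1016, -0.2818)
  A=0.1236, B=-0.2818, C=(l²−L²−A²−y'²−z²)/(2L)=0.0728
  √(A²+B²)=0.3077;  θ2 = -1.1573+1.3318 ≈ 0.1745
rotate P by −φ3: (0.0748, -0.0736, -0.2818)
  e−x'=0.0752;  (l²−L²−(e−x')²−y'²−z²)/2L = 0.1456
  √(A²+B²)=0.2916;  θ3 = -1.3102+1.0481 ≈ -0.2621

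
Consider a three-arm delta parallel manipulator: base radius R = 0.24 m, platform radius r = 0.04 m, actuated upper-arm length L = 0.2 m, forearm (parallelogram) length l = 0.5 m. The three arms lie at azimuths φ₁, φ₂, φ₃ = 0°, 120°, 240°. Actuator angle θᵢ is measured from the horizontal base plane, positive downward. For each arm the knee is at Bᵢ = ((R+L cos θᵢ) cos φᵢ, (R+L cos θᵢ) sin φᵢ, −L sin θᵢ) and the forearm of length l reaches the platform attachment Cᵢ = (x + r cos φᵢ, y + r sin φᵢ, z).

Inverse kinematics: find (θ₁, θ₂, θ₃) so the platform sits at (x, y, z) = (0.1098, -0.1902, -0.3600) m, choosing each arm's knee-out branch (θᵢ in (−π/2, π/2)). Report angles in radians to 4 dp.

rotate P by −φ1: (0.1098, -0.1902, -0.3600)
  A=0.0902, B=-0.3600, C=(l²−L²−A²−y'²−z²)/(2L)=0.0902
  θ1 = atan2(B,A) + arccos(C/0.3711) = -0.0001
arm 2 (φ=120.0°): x'=-0.2196, y'=0.0000
  A cos θ + B sin θ = C:  0.4196·cos θ + -0.3600·sin θ = -0.2392
  θ2 = atan2(B,A) + arccos(C/0.5529) = 1.3091
rotate P by −φ3: (0.1098, 0.1902, -0.3600)
  e−x'=0.0902;  (l²−L²−(e−x')²−y'²−z²)/2L = 0.0902
  √(A²+B²)=0.3711;  θ3 = -1.3253+1.3252 ≈ -0.0002

θ₁ = -0.0001, θ₂ = 1.3091, θ₃ = -0.0002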